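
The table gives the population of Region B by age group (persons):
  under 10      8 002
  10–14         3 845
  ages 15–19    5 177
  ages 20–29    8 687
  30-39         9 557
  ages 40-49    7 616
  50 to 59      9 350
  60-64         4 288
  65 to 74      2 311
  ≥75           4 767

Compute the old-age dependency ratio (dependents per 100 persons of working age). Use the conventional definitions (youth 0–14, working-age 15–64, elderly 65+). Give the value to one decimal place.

0–14: 8 002 + 3 845 = 11 847
15–64: 5 177 + 8 687 + 9 557 + 7 616 + 9 350 + 4 288 = 44 675
65+: 2 311 + 4 767 = 7 078
Old-age dependency ratio = 7 078 / 44 675 × 100 = 15.8

Old-age dependency ratio: 15.8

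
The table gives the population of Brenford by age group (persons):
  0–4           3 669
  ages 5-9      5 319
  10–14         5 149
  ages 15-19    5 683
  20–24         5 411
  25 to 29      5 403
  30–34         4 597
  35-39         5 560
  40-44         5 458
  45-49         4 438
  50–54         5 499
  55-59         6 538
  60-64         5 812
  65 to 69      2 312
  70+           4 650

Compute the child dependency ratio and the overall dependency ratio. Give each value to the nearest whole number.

0–14: 3 669 + 5 319 + 5 149 = 14 137
15–64: 5 683 + 5 411 + 5 403 + 4 597 + 5 560 + 5 458 + 4 438 + 5 499 + 6 538 + 5 812 = 54 399
65+: 2 312 + 4 650 = 6 962
Youth dependency ratio = 14 137 / 54 399 × 100 = 26
Total dependency ratio = (14 137 + 6 962) / 54 399 × 100 = 21 099 / 54 399 × 100 = 39

Youth dependency ratio: 26
Total dependency ratio: 39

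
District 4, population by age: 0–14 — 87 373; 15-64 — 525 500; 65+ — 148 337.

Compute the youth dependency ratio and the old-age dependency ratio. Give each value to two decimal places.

Youth dependency ratio: 16.63
Old-age dependency ratio: 28.23

Youth dependency ratio = 87 373 / 525 500 × 100 = 16.63
Old-age dependency ratio = 148 337 / 525 500 × 100 = 28.23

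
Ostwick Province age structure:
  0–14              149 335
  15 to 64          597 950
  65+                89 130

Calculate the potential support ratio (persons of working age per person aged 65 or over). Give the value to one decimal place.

Potential support ratio = 597 950 / 89 130 = 6.7

Potential support ratio: 6.7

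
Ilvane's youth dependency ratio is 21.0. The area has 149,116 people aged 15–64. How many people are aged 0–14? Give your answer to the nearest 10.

Aged 0–14: 31,310

Youth dependency ratio = youth / working-age × 100
21.0 = Y / 149,116 × 100
⇒ 31,310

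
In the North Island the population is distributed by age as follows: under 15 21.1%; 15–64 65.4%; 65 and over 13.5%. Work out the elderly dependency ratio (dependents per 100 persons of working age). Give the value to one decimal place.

Old-age dependency ratio = 13.5 / 65.4 × 100 = 20.6

Old-age dependency ratio: 20.6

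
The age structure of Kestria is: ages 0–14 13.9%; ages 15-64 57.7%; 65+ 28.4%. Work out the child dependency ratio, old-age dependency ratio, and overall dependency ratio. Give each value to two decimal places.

Youth dependency ratio: 24.09
Old-age dependency ratio: 49.22
Total dependency ratio: 73.31

Youth dependency ratio = 13.9 / 57.7 × 100 = 24.09
Old-age dependency ratio = 28.4 / 57.7 × 100 = 49.22
Total dependency ratio = (13.9 + 28.4) / 57.7 × 100 = 42.3 / 57.7 × 100 = 73.31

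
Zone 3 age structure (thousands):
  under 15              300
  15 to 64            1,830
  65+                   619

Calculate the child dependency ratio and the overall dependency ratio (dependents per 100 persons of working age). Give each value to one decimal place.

Youth dependency ratio: 16.4
Total dependency ratio: 50.2

Youth dependency ratio = 300 / 1,830 × 100 = 16.4
Total dependency ratio = (300 + 619) / 1,830 × 100 = 919 / 1,830 × 100 = 50.2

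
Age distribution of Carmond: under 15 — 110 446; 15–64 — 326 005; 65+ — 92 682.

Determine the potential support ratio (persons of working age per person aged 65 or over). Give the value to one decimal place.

Potential support ratio = 326 005 / 92 682 = 3.5

Potential support ratio: 3.5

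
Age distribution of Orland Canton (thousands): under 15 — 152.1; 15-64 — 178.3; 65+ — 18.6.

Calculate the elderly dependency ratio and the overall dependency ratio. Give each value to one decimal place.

Old-age dependency ratio = 18.6 / 178.3 × 100 = 10.4
Total dependency ratio = (152.1 + 18.6) / 178.3 × 100 = 170.7 / 178.3 × 100 = 95.7

Old-age dependency ratio: 10.4
Total dependency ratio: 95.7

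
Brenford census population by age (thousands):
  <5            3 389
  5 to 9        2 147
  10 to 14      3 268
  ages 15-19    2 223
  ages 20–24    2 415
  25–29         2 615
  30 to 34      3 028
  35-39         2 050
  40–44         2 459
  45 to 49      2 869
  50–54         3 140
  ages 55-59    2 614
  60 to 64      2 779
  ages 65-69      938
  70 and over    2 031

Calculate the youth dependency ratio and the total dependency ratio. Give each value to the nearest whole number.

Youth dependency ratio: 34
Total dependency ratio: 45

0–14: 3 389 + 2 147 + 3 268 = 8 804
15–64: 2 223 + 2 415 + 2 615 + 3 028 + 2 050 + 2 459 + 2 869 + 3 140 + 2 614 + 2 779 = 26 192
65+: 938 + 2 031 = 2 969
Youth dependency ratio = 8 804 / 26 192 × 100 = 34
Total dependency ratio = (8 804 + 2 969) / 26 192 × 100 = 11 773 / 26 192 × 100 = 45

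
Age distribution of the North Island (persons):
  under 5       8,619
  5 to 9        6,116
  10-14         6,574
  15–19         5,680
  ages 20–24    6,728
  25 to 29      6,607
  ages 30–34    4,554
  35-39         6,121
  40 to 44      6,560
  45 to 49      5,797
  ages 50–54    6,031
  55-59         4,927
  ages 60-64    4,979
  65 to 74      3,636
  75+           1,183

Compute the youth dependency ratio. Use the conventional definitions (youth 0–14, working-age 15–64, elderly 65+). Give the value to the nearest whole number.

0–14: 8,619 + 6,116 + 6,574 = 21,309
15–64: 5,680 + 6,728 + 6,607 + 4,554 + 6,121 + 6,560 + 5,797 + 6,031 + 4,927 + 4,979 = 57,984
65+: 3,636 + 1,183 = 4,819
Youth dependency ratio = 21,309 / 57,984 × 100 = 37

Youth dependency ratio: 37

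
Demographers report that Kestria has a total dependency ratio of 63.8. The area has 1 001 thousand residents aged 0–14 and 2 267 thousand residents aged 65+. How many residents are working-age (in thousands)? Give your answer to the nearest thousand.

Working-age: 5 122

Total dependency ratio = (youth + elderly) / working-age × 100
63.8 = (1 001 + 2 267) / W × 100
⇒ 5 122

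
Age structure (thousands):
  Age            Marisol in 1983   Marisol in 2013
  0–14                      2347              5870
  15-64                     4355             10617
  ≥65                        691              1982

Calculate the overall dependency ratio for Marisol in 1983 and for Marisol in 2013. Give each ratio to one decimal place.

Marisol in 1983: (2347 + 691) / 4355 × 100 = 3038 / 4355 × 100 = 69.8
Marisol in 2013: (5870 + 1982) / 10617 × 100 = 7852 / 10617 × 100 = 74.0

Marisol in 1983: 69.8
Marisol in 2013: 74.0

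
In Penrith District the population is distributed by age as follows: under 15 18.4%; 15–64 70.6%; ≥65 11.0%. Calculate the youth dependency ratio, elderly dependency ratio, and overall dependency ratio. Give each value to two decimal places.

Youth dependency ratio: 26.06
Old-age dependency ratio: 15.58
Total dependency ratio: 41.64

Youth dependency ratio = 18.4 / 70.6 × 100 = 26.06
Old-age dependency ratio = 11.0 / 70.6 × 100 = 15.58
Total dependency ratio = (18.4 + 11.0) / 70.6 × 100 = 29.4 / 70.6 × 100 = 41.64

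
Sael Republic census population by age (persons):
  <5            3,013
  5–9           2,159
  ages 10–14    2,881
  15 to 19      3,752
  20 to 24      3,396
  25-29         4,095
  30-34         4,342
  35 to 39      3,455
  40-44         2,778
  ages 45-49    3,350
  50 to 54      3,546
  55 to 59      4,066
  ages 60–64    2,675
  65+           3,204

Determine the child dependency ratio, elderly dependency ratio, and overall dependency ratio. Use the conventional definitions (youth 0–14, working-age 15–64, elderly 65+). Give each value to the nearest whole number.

0–14: 3,013 + 2,159 + 2,881 = 8,053
15–64: 3,752 + 3,396 + 4,095 + 4,342 + 3,455 + 2,778 + 3,350 + 3,546 + 4,066 + 2,675 = 35,455
65+: 3,204
Youth dependency ratio = 8,053 / 35,455 × 100 = 23
Old-age dependency ratio = 3,204 / 35,455 × 100 = 9
Total dependency ratio = (8,053 + 3,204) / 35,455 × 100 = 11,257 / 35,455 × 100 = 32

Youth dependency ratio: 23
Old-age dependency ratio: 9
Total dependency ratio: 32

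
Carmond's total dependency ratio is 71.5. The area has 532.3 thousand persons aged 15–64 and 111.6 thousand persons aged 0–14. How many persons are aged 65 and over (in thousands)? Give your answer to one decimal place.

Total dependency ratio = (youth + elderly) / working-age × 100
71.5 = (111.6 + E) / 532.3 × 100
⇒ 269.0

Aged 65 and over: 269.0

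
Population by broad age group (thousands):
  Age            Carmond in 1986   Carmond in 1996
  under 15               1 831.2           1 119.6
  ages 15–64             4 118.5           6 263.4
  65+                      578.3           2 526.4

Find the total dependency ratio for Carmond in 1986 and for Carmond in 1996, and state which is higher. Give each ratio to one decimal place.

Carmond in 1986: 58.5
Carmond in 1996: 58.2
Higher: Carmond in 1986

Carmond in 1986: (1 831.2 + 578.3) / 4 118.5 × 100 = 2 409.5 / 4 118.5 × 100 = 58.5
Carmond in 1996: (1 119.6 + 2 526.4) / 6 263.4 × 100 = 3 646.0 / 6 263.4 × 100 = 58.2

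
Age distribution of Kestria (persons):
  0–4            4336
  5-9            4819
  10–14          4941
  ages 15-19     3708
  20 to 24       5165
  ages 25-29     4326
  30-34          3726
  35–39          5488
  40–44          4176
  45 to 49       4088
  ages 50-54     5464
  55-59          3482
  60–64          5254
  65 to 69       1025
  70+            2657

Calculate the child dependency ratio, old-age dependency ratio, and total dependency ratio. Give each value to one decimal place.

0–14: 4336 + 4819 + 4941 = 14096
15–64: 3708 + 5165 + 4326 + 3726 + 5488 + 4176 + 4088 + 5464 + 3482 + 5254 = 44877
65+: 1025 + 2657 = 3682
Youth dependency ratio = 14096 / 44877 × 100 = 31.4
Old-age dependency ratio = 3682 / 44877 × 100 = 8.2
Total dependency ratio = (14096 + 3682) / 44877 × 100 = 17778 / 44877 × 100 = 39.6

Youth dependency ratio: 31.4
Old-age dependency ratio: 8.2
Total dependency ratio: 39.6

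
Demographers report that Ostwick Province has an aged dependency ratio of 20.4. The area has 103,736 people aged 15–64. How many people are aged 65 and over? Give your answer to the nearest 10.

Aged 65 and over: 21,160

Old-age dependency ratio = elderly / working-age × 100
20.4 = E / 103,736 × 100
⇒ 21,160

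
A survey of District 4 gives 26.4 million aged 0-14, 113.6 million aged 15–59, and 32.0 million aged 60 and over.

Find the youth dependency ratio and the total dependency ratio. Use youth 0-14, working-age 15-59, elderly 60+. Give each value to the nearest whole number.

Youth dependency ratio: 23
Total dependency ratio: 51

Youth dependency ratio = 26.4 / 113.6 × 100 = 23
Total dependency ratio = (26.4 + 32.0) / 113.6 × 100 = 58.4 / 113.6 × 100 = 51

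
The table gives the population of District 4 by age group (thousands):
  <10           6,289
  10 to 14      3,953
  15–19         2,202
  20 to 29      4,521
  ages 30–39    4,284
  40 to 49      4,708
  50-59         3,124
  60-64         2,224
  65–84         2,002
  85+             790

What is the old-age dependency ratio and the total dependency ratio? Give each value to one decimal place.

0–14: 6,289 + 3,953 = 10,242
15–64: 2,202 + 4,521 + 4,284 + 4,708 + 3,124 + 2,224 = 21,063
65+: 2,002 + 790 = 2,792
Old-age dependency ratio = 2,792 / 21,063 × 100 = 13.3
Total dependency ratio = (10,242 + 2,792) / 21,063 × 100 = 13,034 / 21,063 × 100 = 61.9

Old-age dependency ratio: 13.3
Total dependency ratio: 61.9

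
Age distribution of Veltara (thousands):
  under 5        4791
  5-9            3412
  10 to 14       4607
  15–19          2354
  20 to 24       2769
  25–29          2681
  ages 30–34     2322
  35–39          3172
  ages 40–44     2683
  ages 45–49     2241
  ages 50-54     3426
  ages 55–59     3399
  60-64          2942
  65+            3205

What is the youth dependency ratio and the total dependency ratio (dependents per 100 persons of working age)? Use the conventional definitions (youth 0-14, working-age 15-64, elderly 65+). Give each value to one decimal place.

0–14: 4791 + 3412 + 4607 = 12810
15–64: 2354 + 2769 + 2681 + 2322 + 3172 + 2683 + 2241 + 3426 + 3399 + 2942 = 27989
65+: 3205
Youth dependency ratio = 12810 / 27989 × 100 = 45.8
Total dependency ratio = (12810 + 3205) / 27989 × 100 = 16015 / 27989 × 100 = 57.2

Youth dependency ratio: 45.8
Total dependency ratio: 57.2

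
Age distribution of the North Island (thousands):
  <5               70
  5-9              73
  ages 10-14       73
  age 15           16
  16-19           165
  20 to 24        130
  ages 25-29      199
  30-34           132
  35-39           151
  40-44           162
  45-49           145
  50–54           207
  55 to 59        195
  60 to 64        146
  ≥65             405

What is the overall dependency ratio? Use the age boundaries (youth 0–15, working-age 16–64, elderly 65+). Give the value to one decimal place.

0–15: 70 + 73 + 73 + 16 = 232
16–64: 165 + 130 + 199 + 132 + 151 + 162 + 145 + 207 + 195 + 146 = 1 632
65+: 405
Total dependency ratio = (232 + 405) / 1 632 × 100 = 637 / 1 632 × 100 = 39.0

Total dependency ratio: 39.0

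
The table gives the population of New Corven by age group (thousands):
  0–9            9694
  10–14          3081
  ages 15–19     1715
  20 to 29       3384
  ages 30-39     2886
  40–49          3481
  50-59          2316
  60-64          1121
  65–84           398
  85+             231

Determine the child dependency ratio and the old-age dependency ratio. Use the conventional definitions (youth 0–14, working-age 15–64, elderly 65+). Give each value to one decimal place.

Youth dependency ratio: 85.7
Old-age dependency ratio: 4.2

0–14: 9694 + 3081 = 12775
15–64: 1715 + 3384 + 2886 + 3481 + 2316 + 1121 = 14903
65+: 398 + 231 = 629
Youth dependency ratio = 12775 / 14903 × 100 = 85.7
Old-age dependency ratio = 629 / 14903 × 100 = 4.2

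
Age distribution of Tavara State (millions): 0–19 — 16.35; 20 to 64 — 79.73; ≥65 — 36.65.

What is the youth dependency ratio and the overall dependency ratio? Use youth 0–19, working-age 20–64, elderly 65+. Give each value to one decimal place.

Youth dependency ratio = 16.35 / 79.73 × 100 = 20.5
Total dependency ratio = (16.35 + 36.65) / 79.73 × 100 = 53.00 / 79.73 × 100 = 66.5

Youth dependency ratio: 20.5
Total dependency ratio: 66.5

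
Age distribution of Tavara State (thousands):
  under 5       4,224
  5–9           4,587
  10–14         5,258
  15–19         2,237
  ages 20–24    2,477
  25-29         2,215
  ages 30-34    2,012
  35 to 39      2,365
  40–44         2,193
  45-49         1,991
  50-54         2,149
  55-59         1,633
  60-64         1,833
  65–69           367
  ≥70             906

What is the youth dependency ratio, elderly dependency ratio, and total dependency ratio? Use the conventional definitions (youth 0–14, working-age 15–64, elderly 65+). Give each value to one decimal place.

Youth dependency ratio: 66.7
Old-age dependency ratio: 6.0
Total dependency ratio: 72.7

0–14: 4,224 + 4,587 + 5,258 = 14,069
15–64: 2,237 + 2,477 + 2,215 + 2,012 + 2,365 + 2,193 + 1,991 + 2,149 + 1,633 + 1,833 = 21,105
65+: 367 + 906 = 1,273
Youth dependency ratio = 14,069 / 21,105 × 100 = 66.7
Old-age dependency ratio = 1,273 / 21,105 × 100 = 6.0
Total dependency ratio = (14,069 + 1,273) / 21,105 × 100 = 15,342 / 21,105 × 100 = 72.7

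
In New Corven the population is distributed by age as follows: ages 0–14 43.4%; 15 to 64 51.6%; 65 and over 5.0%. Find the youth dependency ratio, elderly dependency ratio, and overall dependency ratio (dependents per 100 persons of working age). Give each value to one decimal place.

Youth dependency ratio: 84.1
Old-age dependency ratio: 9.7
Total dependency ratio: 93.8

Youth dependency ratio = 43.4 / 51.6 × 100 = 84.1
Old-age dependency ratio = 5.0 / 51.6 × 100 = 9.7
Total dependency ratio = (43.4 + 5.0) / 51.6 × 100 = 48.4 / 51.6 × 100 = 93.8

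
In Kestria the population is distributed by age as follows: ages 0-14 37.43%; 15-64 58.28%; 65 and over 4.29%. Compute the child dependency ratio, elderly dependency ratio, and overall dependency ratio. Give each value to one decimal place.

Youth dependency ratio: 64.2
Old-age dependency ratio: 7.4
Total dependency ratio: 71.6

Youth dependency ratio = 37.43 / 58.28 × 100 = 64.2
Old-age dependency ratio = 4.29 / 58.28 × 100 = 7.4
Total dependency ratio = (37.43 + 4.29) / 58.28 × 100 = 41.72 / 58.28 × 100 = 71.6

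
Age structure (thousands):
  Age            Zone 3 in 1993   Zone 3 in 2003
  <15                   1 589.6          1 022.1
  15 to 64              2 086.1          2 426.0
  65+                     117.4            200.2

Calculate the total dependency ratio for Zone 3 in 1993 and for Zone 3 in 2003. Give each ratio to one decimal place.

Zone 3 in 1993: 81.8
Zone 3 in 2003: 50.4

Zone 3 in 1993: (1 589.6 + 117.4) / 2 086.1 × 100 = 1 707.0 / 2 086.1 × 100 = 81.8
Zone 3 in 2003: (1 022.1 + 200.2) / 2 426.0 × 100 = 1 222.3 / 2 426.0 × 100 = 50.4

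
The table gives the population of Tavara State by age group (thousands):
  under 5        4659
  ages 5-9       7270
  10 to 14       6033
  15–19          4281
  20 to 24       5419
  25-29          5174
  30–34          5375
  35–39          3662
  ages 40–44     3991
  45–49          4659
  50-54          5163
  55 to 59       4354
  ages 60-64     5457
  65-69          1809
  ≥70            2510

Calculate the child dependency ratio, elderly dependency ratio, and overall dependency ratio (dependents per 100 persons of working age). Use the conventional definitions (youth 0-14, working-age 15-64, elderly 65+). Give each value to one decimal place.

0–14: 4659 + 7270 + 6033 = 17962
15–64: 4281 + 5419 + 5174 + 5375 + 3662 + 3991 + 4659 + 5163 + 4354 + 5457 = 47535
65+: 1809 + 2510 = 4319
Youth dependency ratio = 17962 / 47535 × 100 = 37.8
Old-age dependency ratio = 4319 / 47535 × 100 = 9.1
Total dependency ratio = (17962 + 4319) / 47535 × 100 = 22281 / 47535 × 100 = 46.9

Youth dependency ratio: 37.8
Old-age dependency ratio: 9.1
Total dependency ratio: 46.9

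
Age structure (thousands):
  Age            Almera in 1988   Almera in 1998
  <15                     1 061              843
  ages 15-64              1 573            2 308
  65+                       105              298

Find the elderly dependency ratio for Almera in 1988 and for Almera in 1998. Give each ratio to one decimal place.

Almera in 1988: 105 / 1 573 × 100 = 6.7
Almera in 1998: 298 / 2 308 × 100 = 12.9

Almera in 1988: 6.7
Almera in 1998: 12.9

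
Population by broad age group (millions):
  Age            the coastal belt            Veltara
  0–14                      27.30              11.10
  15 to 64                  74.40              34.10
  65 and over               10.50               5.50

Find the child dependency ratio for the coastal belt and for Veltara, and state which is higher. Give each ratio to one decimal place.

the coastal belt: 36.7
Veltara: 32.6
Higher: the coastal belt

the coastal belt: 27.30 / 74.40 × 100 = 36.7
Veltara: 11.10 / 34.10 × 100 = 32.6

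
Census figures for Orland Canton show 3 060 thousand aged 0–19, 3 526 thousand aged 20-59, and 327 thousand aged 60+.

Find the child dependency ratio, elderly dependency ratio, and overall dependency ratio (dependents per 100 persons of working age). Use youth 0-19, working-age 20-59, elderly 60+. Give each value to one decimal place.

Youth dependency ratio = 3 060 / 3 526 × 100 = 86.8
Old-age dependency ratio = 327 / 3 526 × 100 = 9.3
Total dependency ratio = (3 060 + 327) / 3 526 × 100 = 3 387 / 3 526 × 100 = 96.1

Youth dependency ratio: 86.8
Old-age dependency ratio: 9.3
Total dependency ratio: 96.1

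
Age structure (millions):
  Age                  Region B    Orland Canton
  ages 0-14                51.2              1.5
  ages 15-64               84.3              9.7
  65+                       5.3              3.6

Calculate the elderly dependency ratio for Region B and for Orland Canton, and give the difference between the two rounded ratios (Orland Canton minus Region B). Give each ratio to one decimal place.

Region B: 6.3
Orland Canton: 37.1
Difference: +30.8

Region B: 5.3 / 84.3 × 100 = 6.3
Orland Canton: 3.6 / 9.7 × 100 = 37.1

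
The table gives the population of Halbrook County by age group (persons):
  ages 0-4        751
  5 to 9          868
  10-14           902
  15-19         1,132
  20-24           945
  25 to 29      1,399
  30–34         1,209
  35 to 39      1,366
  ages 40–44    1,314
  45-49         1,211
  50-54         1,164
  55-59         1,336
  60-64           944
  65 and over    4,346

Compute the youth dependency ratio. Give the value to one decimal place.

0–14: 751 + 868 + 902 = 2,521
15–64: 1,132 + 945 + 1,399 + 1,209 + 1,366 + 1,314 + 1,211 + 1,164 + 1,336 + 944 = 12,020
65+: 4,346
Youth dependency ratio = 2,521 / 12,020 × 100 = 21.0

Youth dependency ratio: 21.0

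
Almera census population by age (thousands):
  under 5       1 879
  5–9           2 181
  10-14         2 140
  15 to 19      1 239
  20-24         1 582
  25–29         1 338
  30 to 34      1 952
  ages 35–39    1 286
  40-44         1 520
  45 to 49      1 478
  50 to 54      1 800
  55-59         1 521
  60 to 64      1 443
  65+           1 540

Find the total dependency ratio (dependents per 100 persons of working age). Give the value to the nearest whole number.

0–14: 1 879 + 2 181 + 2 140 = 6 200
15–64: 1 239 + 1 582 + 1 338 + 1 952 + 1 286 + 1 520 + 1 478 + 1 800 + 1 521 + 1 443 = 15 159
65+: 1 540
Total dependency ratio = (6 200 + 1 540) / 15 159 × 100 = 7 740 / 15 159 × 100 = 51

Total dependency ratio: 51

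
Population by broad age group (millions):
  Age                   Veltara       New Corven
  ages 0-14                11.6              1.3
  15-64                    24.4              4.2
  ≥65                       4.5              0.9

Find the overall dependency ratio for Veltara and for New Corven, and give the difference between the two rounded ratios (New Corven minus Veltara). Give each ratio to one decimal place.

Veltara: (11.6 + 4.5) / 24.4 × 100 = 16.1 / 24.4 × 100 = 66.0
New Corven: (1.3 + 0.9) / 4.2 × 100 = 2.2 / 4.2 × 100 = 52.4

Veltara: 66.0
New Corven: 52.4
Difference: -13.6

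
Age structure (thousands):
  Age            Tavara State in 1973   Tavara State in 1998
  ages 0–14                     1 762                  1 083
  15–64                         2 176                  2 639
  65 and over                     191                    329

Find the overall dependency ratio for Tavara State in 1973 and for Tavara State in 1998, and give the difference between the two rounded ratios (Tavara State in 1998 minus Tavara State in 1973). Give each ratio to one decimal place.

Tavara State in 1973: 89.8
Tavara State in 1998: 53.5
Difference: -36.3

Tavara State in 1973: (1 762 + 191) / 2 176 × 100 = 1 953 / 2 176 × 100 = 89.8
Tavara State in 1998: (1 083 + 329) / 2 639 × 100 = 1 412 / 2 639 × 100 = 53.5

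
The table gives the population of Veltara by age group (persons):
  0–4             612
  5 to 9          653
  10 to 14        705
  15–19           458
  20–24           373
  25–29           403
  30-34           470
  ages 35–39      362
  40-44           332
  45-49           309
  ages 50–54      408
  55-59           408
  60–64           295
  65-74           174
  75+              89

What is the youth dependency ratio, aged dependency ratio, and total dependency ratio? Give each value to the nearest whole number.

Youth dependency ratio: 52
Old-age dependency ratio: 7
Total dependency ratio: 58

0–14: 612 + 653 + 705 = 1 970
15–64: 458 + 373 + 403 + 470 + 362 + 332 + 309 + 408 + 408 + 295 = 3 818
65+: 174 + 89 = 263
Youth dependency ratio = 1 970 / 3 818 × 100 = 52
Old-age dependency ratio = 263 / 3 818 × 100 = 7
Total dependency ratio = (1 970 + 263) / 3 818 × 100 = 2 233 / 3 818 × 100 = 58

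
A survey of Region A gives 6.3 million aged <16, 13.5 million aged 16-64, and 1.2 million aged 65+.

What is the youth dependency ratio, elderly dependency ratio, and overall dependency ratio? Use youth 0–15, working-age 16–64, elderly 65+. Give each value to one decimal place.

Youth dependency ratio = 6.3 / 13.5 × 100 = 46.7
Old-age dependency ratio = 1.2 / 13.5 × 100 = 8.9
Total dependency ratio = (6.3 + 1.2) / 13.5 × 100 = 7.5 / 13.5 × 100 = 55.6

Youth dependency ratio: 46.7
Old-age dependency ratio: 8.9
Total dependency ratio: 55.6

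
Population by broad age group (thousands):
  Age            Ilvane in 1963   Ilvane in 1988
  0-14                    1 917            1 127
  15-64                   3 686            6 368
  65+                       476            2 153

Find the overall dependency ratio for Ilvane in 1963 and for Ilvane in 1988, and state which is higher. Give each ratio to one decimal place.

Ilvane in 1963: 64.9
Ilvane in 1988: 51.5
Higher: Ilvane in 1963

Ilvane in 1963: (1 917 + 476) / 3 686 × 100 = 2 393 / 3 686 × 100 = 64.9
Ilvane in 1988: (1 127 + 2 153) / 6 368 × 100 = 3 280 / 6 368 × 100 = 51.5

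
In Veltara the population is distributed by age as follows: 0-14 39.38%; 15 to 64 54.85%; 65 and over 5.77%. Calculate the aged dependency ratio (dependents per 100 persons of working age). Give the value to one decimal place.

Old-age dependency ratio = 5.77 / 54.85 × 100 = 10.5

Old-age dependency ratio: 10.5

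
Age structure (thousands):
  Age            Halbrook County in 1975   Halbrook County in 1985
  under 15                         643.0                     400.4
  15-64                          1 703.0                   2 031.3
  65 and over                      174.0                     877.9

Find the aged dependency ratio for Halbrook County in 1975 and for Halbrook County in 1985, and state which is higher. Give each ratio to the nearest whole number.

Halbrook County in 1975: 174.0 / 1 703.0 × 100 = 10
Halbrook County in 1985: 877.9 / 2 031.3 × 100 = 43

Halbrook County in 1975: 10
Halbrook County in 1985: 43
Higher: Halbrook County in 1985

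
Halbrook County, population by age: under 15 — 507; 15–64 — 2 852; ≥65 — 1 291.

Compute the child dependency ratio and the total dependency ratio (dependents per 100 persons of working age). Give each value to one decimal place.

Youth dependency ratio: 17.8
Total dependency ratio: 63.0

Youth dependency ratio = 507 / 2 852 × 100 = 17.8
Total dependency ratio = (507 + 1 291) / 2 852 × 100 = 1 798 / 2 852 × 100 = 63.0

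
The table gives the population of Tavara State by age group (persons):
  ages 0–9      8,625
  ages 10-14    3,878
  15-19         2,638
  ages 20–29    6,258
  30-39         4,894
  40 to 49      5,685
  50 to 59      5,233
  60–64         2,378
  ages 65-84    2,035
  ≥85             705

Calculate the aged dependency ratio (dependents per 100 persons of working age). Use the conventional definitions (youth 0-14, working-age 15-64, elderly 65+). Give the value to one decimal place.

0–14: 8,625 + 3,878 = 12,503
15–64: 2,638 + 6,258 + 4,894 + 5,685 + 5,233 + 2,378 = 27,086
65+: 2,035 + 705 = 2,740
Old-age dependency ratio = 2,740 / 27,086 × 100 = 10.1

Old-age dependency ratio: 10.1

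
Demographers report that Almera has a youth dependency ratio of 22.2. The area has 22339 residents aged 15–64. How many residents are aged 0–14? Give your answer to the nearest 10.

Aged 0–14: 4960

Youth dependency ratio = youth / working-age × 100
22.2 = Y / 22339 × 100
⇒ 4960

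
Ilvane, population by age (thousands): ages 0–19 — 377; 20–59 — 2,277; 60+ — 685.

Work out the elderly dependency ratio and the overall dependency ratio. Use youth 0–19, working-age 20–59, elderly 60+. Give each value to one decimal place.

Old-age dependency ratio: 30.1
Total dependency ratio: 46.6

Old-age dependency ratio = 685 / 2,277 × 100 = 30.1
Total dependency ratio = (377 + 685) / 2,277 × 100 = 1,062 / 2,277 × 100 = 46.6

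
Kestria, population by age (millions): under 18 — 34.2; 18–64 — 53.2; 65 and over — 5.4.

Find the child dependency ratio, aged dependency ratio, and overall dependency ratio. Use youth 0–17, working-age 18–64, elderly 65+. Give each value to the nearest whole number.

Youth dependency ratio = 34.2 / 53.2 × 100 = 64
Old-age dependency ratio = 5.4 / 53.2 × 100 = 10
Total dependency ratio = (34.2 + 5.4) / 53.2 × 100 = 39.6 / 53.2 × 100 = 74

Youth dependency ratio: 64
Old-age dependency ratio: 10
Total dependency ratio: 74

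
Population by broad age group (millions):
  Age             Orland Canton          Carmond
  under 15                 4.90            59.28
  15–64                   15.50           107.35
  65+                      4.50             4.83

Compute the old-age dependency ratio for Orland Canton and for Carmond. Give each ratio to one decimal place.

Orland Canton: 4.50 / 15.50 × 100 = 29.0
Carmond: 4.83 / 107.35 × 100 = 4.5

Orland Canton: 29.0
Carmond: 4.5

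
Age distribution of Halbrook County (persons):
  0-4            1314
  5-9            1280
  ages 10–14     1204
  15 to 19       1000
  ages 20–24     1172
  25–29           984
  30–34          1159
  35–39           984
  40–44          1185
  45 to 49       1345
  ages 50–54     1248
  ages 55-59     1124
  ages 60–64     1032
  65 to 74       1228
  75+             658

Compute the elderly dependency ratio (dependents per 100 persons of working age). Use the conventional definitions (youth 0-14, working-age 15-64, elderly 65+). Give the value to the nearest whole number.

Old-age dependency ratio: 17

0–14: 1314 + 1280 + 1204 = 3798
15–64: 1000 + 1172 + 984 + 1159 + 984 + 1185 + 1345 + 1248 + 1124 + 1032 = 11233
65+: 1228 + 658 = 1886
Old-age dependency ratio = 1886 / 11233 × 100 = 17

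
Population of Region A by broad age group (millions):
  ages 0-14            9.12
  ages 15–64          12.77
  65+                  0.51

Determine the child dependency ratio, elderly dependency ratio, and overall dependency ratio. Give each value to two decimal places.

Youth dependency ratio = 9.12 / 12.77 × 100 = 71.42
Old-age dependency ratio = 0.51 / 12.77 × 100 = 3.99
Total dependency ratio = (9.12 + 0.51) / 12.77 × 100 = 9.63 / 12.77 × 100 = 75.41

Youth dependency ratio: 71.42
Old-age dependency ratio: 3.99
Total dependency ratio: 75.41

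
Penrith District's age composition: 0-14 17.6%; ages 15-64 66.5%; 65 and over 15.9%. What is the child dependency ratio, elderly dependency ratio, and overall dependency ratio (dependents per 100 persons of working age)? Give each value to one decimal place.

Youth dependency ratio: 26.5
Old-age dependency ratio: 23.9
Total dependency ratio: 50.4

Youth dependency ratio = 17.6 / 66.5 × 100 = 26.5
Old-age dependency ratio = 15.9 / 66.5 × 100 = 23.9
Total dependency ratio = (17.6 + 15.9) / 66.5 × 100 = 33.5 / 66.5 × 100 = 50.4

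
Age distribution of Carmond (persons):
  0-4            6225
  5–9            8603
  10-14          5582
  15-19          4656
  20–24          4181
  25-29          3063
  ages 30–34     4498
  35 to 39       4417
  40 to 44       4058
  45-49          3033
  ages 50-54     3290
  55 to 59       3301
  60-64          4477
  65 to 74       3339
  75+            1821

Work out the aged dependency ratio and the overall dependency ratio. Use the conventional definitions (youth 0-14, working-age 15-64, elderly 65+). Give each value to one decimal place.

0–14: 6225 + 8603 + 5582 = 20410
15–64: 4656 + 4181 + 3063 + 4498 + 4417 + 4058 + 3033 + 3290 + 3301 + 4477 = 38974
65+: 3339 + 1821 = 5160
Old-age dependency ratio = 5160 / 38974 × 100 = 13.2
Total dependency ratio = (20410 + 5160) / 38974 × 100 = 25570 / 38974 × 100 = 65.6

Old-age dependency ratio: 13.2
Total dependency ratio: 65.6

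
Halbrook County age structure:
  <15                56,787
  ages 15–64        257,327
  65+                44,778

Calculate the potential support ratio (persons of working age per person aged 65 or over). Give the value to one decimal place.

Potential support ratio = 257,327 / 44,778 = 5.7

Potential support ratio: 5.7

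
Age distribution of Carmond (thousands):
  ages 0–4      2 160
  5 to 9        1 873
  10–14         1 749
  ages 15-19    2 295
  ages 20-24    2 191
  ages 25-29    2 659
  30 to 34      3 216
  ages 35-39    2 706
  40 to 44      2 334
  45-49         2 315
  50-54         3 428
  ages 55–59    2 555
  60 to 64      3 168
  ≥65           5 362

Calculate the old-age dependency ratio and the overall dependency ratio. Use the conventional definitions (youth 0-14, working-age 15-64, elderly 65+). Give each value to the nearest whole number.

Old-age dependency ratio: 20
Total dependency ratio: 41

0–14: 2 160 + 1 873 + 1 749 = 5 782
15–64: 2 295 + 2 191 + 2 659 + 3 216 + 2 706 + 2 334 + 2 315 + 3 428 + 2 555 + 3 168 = 26 867
65+: 5 362
Old-age dependency ratio = 5 362 / 26 867 × 100 = 20
Total dependency ratio = (5 782 + 5 362) / 26 867 × 100 = 11 144 / 26 867 × 100 = 41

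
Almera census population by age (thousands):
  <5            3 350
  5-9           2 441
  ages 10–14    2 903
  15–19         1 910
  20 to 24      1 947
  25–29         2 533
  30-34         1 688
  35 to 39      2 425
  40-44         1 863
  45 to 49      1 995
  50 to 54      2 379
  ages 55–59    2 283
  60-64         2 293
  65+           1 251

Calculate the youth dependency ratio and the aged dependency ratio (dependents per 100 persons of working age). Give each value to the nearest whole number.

Youth dependency ratio: 41
Old-age dependency ratio: 6

0–14: 3 350 + 2 441 + 2 903 = 8 694
15–64: 1 910 + 1 947 + 2 533 + 1 688 + 2 425 + 1 863 + 1 995 + 2 379 + 2 283 + 2 293 = 21 316
65+: 1 251
Youth dependency ratio = 8 694 / 21 316 × 100 = 41
Old-age dependency ratio = 1 251 / 21 316 × 100 = 6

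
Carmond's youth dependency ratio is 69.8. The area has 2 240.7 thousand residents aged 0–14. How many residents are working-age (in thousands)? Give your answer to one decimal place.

Youth dependency ratio = youth / working-age × 100
69.8 = 2 240.7 / W × 100
⇒ 3 210.2

Working-age: 3 210.2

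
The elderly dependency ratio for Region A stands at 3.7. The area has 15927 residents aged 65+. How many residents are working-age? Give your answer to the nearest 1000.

Old-age dependency ratio = elderly / working-age × 100
3.7 = 15927 / W × 100
⇒ 430000

Working-age: 430000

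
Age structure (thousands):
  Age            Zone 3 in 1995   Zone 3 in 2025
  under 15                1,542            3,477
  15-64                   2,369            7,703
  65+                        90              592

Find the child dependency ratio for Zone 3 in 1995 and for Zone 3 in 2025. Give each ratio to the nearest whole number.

Zone 3 in 1995: 65
Zone 3 in 2025: 45

Zone 3 in 1995: 1,542 / 2,369 × 100 = 65
Zone 3 in 2025: 3,477 / 7,703 × 100 = 45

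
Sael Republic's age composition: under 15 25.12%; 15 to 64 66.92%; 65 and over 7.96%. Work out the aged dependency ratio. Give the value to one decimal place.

Old-age dependency ratio = 7.96 / 66.92 × 100 = 11.9

Old-age dependency ratio: 11.9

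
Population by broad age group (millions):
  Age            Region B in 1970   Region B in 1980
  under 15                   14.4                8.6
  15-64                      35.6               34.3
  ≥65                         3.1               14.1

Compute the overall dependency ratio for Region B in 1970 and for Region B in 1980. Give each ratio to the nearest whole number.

Region B in 1970: (14.4 + 3.1) / 35.6 × 100 = 17.5 / 35.6 × 100 = 49
Region B in 1980: (8.6 + 14.1) / 34.3 × 100 = 22.7 / 34.3 × 100 = 66

Region B in 1970: 49
Region B in 1980: 66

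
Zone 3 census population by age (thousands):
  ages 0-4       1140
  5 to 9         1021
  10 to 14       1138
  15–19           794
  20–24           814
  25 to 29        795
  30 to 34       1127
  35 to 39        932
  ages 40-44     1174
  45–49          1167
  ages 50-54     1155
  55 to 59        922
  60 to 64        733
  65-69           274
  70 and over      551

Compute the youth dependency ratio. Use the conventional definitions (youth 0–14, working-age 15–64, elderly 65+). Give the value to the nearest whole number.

Youth dependency ratio: 34

0–14: 1140 + 1021 + 1138 = 3299
15–64: 794 + 814 + 795 + 1127 + 932 + 1174 + 1167 + 1155 + 922 + 733 = 9613
65+: 274 + 551 = 825
Youth dependency ratio = 3299 / 9613 × 100 = 34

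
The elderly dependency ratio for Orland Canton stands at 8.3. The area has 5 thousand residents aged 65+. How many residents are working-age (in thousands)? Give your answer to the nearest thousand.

Working-age: 60

Old-age dependency ratio = elderly / working-age × 100
8.3 = 5 / W × 100
⇒ 60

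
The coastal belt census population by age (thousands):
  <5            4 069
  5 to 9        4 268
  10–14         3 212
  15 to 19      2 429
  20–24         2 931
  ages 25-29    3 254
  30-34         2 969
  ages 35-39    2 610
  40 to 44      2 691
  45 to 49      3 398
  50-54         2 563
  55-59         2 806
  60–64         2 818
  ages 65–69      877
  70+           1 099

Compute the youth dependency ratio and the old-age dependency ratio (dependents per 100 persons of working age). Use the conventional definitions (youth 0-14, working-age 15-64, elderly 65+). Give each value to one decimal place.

0–14: 4 069 + 4 268 + 3 212 = 11 549
15–64: 2 429 + 2 931 + 3 254 + 2 969 + 2 610 + 2 691 + 3 398 + 2 563 + 2 806 + 2 818 = 28 469
65+: 877 + 1 099 = 1 976
Youth dependency ratio = 11 549 / 28 469 × 100 = 40.6
Old-age dependency ratio = 1 976 / 28 469 × 100 = 6.9

Youth dependency ratio: 40.6
Old-age dependency ratio: 6.9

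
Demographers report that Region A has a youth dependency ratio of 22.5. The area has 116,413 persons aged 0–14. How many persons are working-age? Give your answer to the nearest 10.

Working-age: 517,390

Youth dependency ratio = youth / working-age × 100
22.5 = 116,413 / W × 100
⇒ 517,390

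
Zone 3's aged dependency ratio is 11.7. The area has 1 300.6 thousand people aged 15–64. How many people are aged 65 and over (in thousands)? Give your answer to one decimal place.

Aged 65 and over: 152.2

Old-age dependency ratio = elderly / working-age × 100
11.7 = E / 1 300.6 × 100
⇒ 152.2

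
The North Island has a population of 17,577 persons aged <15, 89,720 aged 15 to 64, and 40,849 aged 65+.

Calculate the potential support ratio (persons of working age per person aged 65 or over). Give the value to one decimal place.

Potential support ratio: 2.2

Potential support ratio = 89,720 / 40,849 = 2.2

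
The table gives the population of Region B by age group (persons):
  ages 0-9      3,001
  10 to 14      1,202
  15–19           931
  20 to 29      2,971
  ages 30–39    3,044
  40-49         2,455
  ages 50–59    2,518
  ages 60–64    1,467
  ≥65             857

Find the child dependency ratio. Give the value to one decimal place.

0–14: 3,001 + 1,202 = 4,203
15–64: 931 + 2,971 + 3,044 + 2,455 + 2,518 + 1,467 = 13,386
65+: 857
Youth dependency ratio = 4,203 / 13,386 × 100 = 31.4

Youth dependency ratio: 31.4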